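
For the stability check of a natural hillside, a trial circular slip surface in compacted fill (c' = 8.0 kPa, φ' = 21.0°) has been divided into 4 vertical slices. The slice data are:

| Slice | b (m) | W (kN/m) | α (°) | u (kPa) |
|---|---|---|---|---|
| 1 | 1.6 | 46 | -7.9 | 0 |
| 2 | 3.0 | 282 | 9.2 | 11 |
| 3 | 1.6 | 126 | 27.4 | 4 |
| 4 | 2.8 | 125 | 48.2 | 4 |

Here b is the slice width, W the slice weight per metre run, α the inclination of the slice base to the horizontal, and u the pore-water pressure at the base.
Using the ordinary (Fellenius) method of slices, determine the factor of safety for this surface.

FS = 1.38

Ordinary method of slices: FS = Σ[c'·Δl_i + (W_i cosα_i − u_i·Δl_i)·tanφ'] / Σ W_i sinα_i, with Δl_i = b_i / cosα_i.
Slice 1: Δl = 1.6/cos(-7.9°) = 1.615 m; N'_1 = 46·cos(-7.9°) − 0·1.615 = 45.6; c'Δl = 12.92; W sinα = -6.3
Slice 2: Δl = 3.0/cos9.2° = 3.039 m; N'_2 = 282·cos9.2° − 11·3.039 = 244.9; c'Δl = 24.31; W sinα = 45.1
Slice 3: Δl = 1.6/cos27.4° = 1.802 m; N'_3 = 126·cos27.4° − 4·1.802 = 104.7; c'Δl = 14.42; W sinα = 58.0
Slice 4: Δl = 2.8/cos48.2° = 4.201 m; N'_4 = 125·cos48.2° − 4·4.201 = 66.5; c'Δl = 33.61; W sinα = 93.2
Σc'Δl = 85.3 kN/m; ΣN' = 461.7 kN/m; ΣW sinα = 189.9 kN/m
Resisting = 85.3 + 461.7·tan21.0° = 85.3 + 177.2 = 262.5 kN/m
FS = 262.5 / 189.9 = 1.382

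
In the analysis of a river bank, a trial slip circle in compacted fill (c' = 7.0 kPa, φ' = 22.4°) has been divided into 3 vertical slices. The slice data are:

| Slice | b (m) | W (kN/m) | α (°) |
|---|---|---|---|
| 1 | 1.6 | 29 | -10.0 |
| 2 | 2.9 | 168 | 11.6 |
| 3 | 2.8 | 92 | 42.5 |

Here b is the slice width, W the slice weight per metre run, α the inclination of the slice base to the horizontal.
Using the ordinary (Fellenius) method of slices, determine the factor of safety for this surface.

FS = 1.83

Ordinary method of slices: FS = Σ[c'·Δl_i + (W_i cosα_i)·tanφ'] / Σ W_i sinα_i, with Δl_i = b_i / cosα_i.
Slice 1: Δl = 1.6/cos(-10.0°) = 1.625 m; N'_1 = 29·cos(-10.0°) = 28.6; c'Δl = 11.37; W sinα = -5.0
Slice 2: Δl = 2.9/cos11.6° = 2.960 m; N'_2 = 168·cos11.6° = 164.6; c'Δl = 20.72; W sinα = 33.8
Slice 3: Δl = 2.8/cos42.5° = 3.798 m; N'_3 = 92·cos42.5° = 67.8; c'Δl = 26.58; W sinα = 62.2
Σc'Δl = 58.7 kN/m; ΣN' = 261.0 kN/m; ΣW sinα = 90.9 kN/m
Resisting = 58.7 + 261.0·tan22.4° = 58.7 + 107.6 = 166.2 kN/m
FS = 166.2 / 90.9 = 1.829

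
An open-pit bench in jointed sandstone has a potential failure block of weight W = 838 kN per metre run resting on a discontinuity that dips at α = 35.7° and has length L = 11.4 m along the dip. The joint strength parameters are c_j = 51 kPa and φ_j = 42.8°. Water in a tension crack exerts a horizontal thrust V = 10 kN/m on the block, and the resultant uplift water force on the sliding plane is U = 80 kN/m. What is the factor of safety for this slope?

Resolving the block weight along and normal to the plane and applying the Mohr–Coulomb strength on the joint:
N' = W cosα − U − V sinα = 838·cos35.7° − 80 − 10·sin35.7° = 594.7 kN/m
Driving force T = W sinα + V cosα = 838·sin35.7° + 10·cos35.7° = 497.1 kN/m
Resisting force R = c_j·L + N'·tanφ_j = 51·11.4 + 594.7·tan42.8° = 581.4 + 550.7 = 1132.1 kN/m
FS = R / T = 1132.1 / 497.1 = 2.277

FS = 2.28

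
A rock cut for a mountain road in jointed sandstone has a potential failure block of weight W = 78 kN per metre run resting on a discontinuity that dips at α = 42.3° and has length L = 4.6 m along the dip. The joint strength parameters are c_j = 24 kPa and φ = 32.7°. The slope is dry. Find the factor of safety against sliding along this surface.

FS = 2.81

Resolving the block weight along and normal to the plane and applying the Mohr–Coulomb strength on the joint:
N' = W cosα = 78·cos42.3° = 57.7 kN/m
Driving force T = W sinα = 78·sin42.3° = 52.5 kN/m
Resisting force R = c_j·L + N'·tanφ = 24·4.6 + 57.7·tan32.7° = 110.4 + 37.0 = 147.4 kN/m
FS = R / T = 147.4 / 52.5 = 2.809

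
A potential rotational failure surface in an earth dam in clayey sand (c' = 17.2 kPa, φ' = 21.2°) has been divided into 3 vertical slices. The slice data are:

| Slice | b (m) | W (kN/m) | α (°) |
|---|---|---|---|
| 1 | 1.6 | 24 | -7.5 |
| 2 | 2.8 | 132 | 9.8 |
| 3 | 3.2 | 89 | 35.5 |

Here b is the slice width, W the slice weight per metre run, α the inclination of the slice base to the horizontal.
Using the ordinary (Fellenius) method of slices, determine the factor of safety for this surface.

FS = 3.27

Ordinary method of slices: FS = Σ[c'·Δl_i + (W_i cosα_i)·tanφ'] / Σ W_i sinα_i, with Δl_i = b_i / cosα_i.
Slice 1: Δl = 1.6/cos(-7.5°) = 1.614 m; N'_1 = 24·cos(-7.5°) = 23.8; c'Δl = 27.76; W sinα = -3.1
Slice 2: Δl = 2.8/cos9.8° = 2.841 m; N'_2 = 132·cos9.8° = 130.1; c'Δl = 48.87; W sinα = 22.5
Slice 3: Δl = 3.2/cos35.5° = 3.931 m; N'_3 = 89·cos35.5° = 72.5; c'Δl = 67.61; W sinα = 51.7
Σc'Δl = 144.2 kN/m; ΣN' = 226.3 kN/m; ΣW sinα = 71.0 kN/m
Resisting = 144.2 + 226.3·tan21.2° = 144.2 + 87.8 = 232.0 kN/m
FS = 232.0 / 71.0 = 3.267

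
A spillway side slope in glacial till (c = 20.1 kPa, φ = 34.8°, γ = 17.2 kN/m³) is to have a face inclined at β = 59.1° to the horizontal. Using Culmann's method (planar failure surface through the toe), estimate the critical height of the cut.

H_c = 37.18 m

Culmann's analysis gives the critical failure plane at α_cr = (β + φ)/2 = (59.1 + 34.8)/2 = 47.0°, and the critical height
H_c = (4c/γ) · sinβ cosφ / [1 − cos(β − φ)]
    = (4·20.1/17.2) · sin59.1°·cos34.8° / [1 − cos(24.3°)]
    = 4.674 · 0.8581·0.8211 / [1 − 0.9114]
    = 4.674 · 0.7046 / 0.0886
    = 37.18 m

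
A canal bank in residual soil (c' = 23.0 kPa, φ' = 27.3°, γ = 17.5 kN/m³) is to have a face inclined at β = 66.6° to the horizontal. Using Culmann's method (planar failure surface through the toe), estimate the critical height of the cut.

H_c = 18.96 m

Culmann's analysis gives the critical failure plane at α_cr = (β + φ')/2 = (66.6 + 27.3)/2 = 46.9°, and the critical height
H_c = (4c'/γ) · sinβ cosφ' / [1 − cos(β − φ')]
    = (4·23.0/17.5) · sin66.6°·cos27.3° / [1 − cos(39.3°)]
    = 5.257 · 0.9178·0.8886 / [1 − 0.7738]
    = 5.257 · 0.8155 / 0.2262
    = 18.96 m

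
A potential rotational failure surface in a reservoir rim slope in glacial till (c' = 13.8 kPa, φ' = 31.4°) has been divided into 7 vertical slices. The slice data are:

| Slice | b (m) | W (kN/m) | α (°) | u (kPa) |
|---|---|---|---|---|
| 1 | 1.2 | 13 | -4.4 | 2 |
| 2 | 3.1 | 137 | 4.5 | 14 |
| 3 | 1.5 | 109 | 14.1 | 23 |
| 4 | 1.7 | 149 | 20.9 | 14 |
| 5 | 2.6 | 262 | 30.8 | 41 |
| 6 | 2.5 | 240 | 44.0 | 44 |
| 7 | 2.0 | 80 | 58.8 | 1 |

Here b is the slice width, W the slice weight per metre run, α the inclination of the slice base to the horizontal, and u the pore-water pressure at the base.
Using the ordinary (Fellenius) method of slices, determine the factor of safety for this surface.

Ordinary method of slices: FS = Σ[c'·Δl_i + (W_i cosα_i − u_i·Δl_i)·tanφ'] / Σ W_i sinα_i, with Δl_i = b_i / cosα_i.
Slice 1: Δl = 1.2/cos(-4.4°) = 1.204 m; N'_1 = 13·cos(-4.4°) − 2·1.204 = 10.6; c'Δl = 16.61; W sinα = -1.0
Slice 2: Δl = 3.1/cos4.5° = 3.110 m; N'_2 = 137·cos4.5° − 14·3.110 = 93.0; c'Δl = 42.91; W sinα = 10.7
Slice 3: Δl = 1.5/cos14.1° = 1.547 m; N'_3 = 109·cos14.1° − 23·1.547 = 70.1; c'Δl = 21.34; W sinα = 26.6
Slice 4: Δl = 1.7/cos20.9° = 1.820 m; N'_4 = 149·cos20.9° − 14·1.820 = 113.7; c'Δl = 25.11; W sinα = 53.2
Slice 5: Δl = 2.6/cos30.8° = 3.027 m; N'_5 = 262·cos30.8° − 41·3.027 = 100.9; c'Δl = 41.77; W sinα = 134.2
Slice 6: Δl = 2.5/cos44.0° = 3.475 m; N'_6 = 240·cos44.0° − 44·3.475 = 19.7; c'Δl = 47.96; W sinα = 166.7
Slice 7: Δl = 2.0/cos58.8° = 3.861 m; N'_7 = 80·cos58.8° − 1·3.861 = 37.6; c'Δl = 53.28; W sinα = 68.4
Σc'Δl = 249.0 kN/m; ΣN' = 445.7 kN/m; ΣW sinα = 458.8 kN/m
Resisting = 249.0 + 445.7·tan31.4° = 249.0 + 272.1 = 521.1 kN/m
FS = 521.1 / 458.8 = 1.136

FS = 1.14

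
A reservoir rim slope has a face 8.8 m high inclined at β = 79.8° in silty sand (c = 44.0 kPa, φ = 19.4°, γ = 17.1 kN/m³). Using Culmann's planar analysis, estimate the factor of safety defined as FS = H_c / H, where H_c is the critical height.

H_c = (4c/γ) · sinβ cosφ / [1 − cos(β − φ)]
    = (4·44.0/17.1) · sin79.8°·cos19.4° / [1 − cos60.4°]
    = 10.292 · 0.9283 / 0.5061 = 18.88 m
FS = H_c / H = 18.88 / 8.8 = 2.146

FS = 2.15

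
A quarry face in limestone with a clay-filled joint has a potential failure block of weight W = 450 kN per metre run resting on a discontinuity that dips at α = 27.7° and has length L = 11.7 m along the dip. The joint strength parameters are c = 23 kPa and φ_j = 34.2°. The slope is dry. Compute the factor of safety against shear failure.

FS = 2.58

Resolving the block weight along and normal to the plane and applying the Mohr–Coulomb strength on the joint:
N' = W cosα = 450·cos27.7° = 398.4 kN/m
Driving force T = W sinα = 450·sin27.7° = 209.2 kN/m
Resisting force R = c·L + N'·tanφ_j = 23·11.7 + 398.4·tan34.2° = 269.1 + 270.8 = 539.9 kN/m
FS = R / T = 539.9 / 209.2 = 2.581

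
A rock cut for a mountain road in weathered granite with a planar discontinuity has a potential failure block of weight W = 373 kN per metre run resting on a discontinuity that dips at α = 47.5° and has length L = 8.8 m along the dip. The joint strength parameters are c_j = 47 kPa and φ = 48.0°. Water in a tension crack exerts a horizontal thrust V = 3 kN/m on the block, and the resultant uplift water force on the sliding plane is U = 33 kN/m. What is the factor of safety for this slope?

Resolving the block weight along and normal to the plane and applying the Mohr–Coulomb strength on the joint:
N' = W cosα − U − V sinα = 373·cos47.5° − 33 − 3·sin47.5° = 216.8 kN/m
Driving force T = W sinα + V cosα = 373·sin47.5° + 3·cos47.5° = 277.0 kN/m
Resisting force R = c_j·L + N'·tanφ = 47·8.8 + 216.8·tan48.0° = 413.6 + 240.8 = 654.4 kN/m
FS = R / T = 654.4 / 277.0 = 2.362

FS = 2.36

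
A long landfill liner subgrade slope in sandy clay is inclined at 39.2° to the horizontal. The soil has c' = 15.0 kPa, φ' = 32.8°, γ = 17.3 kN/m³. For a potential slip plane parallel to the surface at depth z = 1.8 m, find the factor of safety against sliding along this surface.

FS = 1.77

For an infinite slope with a slip plane parallel to the surface (no pore pressure): FS = [c' + γz cos²β tanφ'] / [γz sinβ cosβ].
γz = 17.3·1.8 = 31.14 kN/m²
Numerator = 15.0 + 31.14·cos²39.2°·tan32.8° = 15.0 + 31.14·0.6005·0.6445 = 27.052 kPa
Denominator = 31.14·sin39.2°·cos39.2° = 31.14·0.6320·0.7749 = 15.252 kPa
FS = 27.052 / 15.252 = 1.774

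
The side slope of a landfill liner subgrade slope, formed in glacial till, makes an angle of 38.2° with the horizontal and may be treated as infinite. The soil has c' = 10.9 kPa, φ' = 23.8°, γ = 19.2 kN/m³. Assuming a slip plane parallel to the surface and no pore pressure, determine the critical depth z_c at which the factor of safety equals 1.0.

Setting FS = 1.00 in FS = [c' + γz cos²β tanφ'] / [γz sinβ cosβ] and solving for z:
z = c' / [γ cosβ (FS·sinβ − cosβ·tanφ')]
  = 10.9 / [19.2·cos38.2°·(1.00·sin38.2° − cos38.2°·tan23.8°)]
  = 10.9 / [19.2·0.7859·(1.00·0.6184 − 0.7859·0.4411)]
  = 10.9 / 4.1011 = 2.658 m

z_c = 2.66 m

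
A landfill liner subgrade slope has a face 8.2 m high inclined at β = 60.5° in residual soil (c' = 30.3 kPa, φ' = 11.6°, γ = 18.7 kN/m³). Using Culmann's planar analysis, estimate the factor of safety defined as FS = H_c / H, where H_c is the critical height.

FS = 1.97

H_c = (4c'/γ) · sinβ cosφ' / [1 − cos(β − φ')]
    = (4·30.3/18.7) · sin60.5°·cos11.6° / [1 − cos48.9°]
    = 6.481 · 0.8526 / 0.3426 = 16.13 m
FS = H_c / H = 16.13 / 8.2 = 1.967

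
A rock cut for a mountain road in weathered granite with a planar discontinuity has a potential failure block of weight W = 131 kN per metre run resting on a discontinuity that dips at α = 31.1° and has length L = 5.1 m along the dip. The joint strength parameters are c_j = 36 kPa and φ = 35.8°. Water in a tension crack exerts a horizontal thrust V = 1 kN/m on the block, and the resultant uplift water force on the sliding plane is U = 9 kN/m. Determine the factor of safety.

FS = 3.76

Resolving the block weight along and normal to the plane and applying the Mohr–Coulomb strength on the joint:
N' = W cosα − U − V sinα = 131·cos31.1° − 9 − 1·sin31.1° = 102.7 kN/m
Driving force T = W sinα + V cosα = 131·sin31.1° + 1·cos31.1° = 68.5 kN/m
Resisting force R = c_j·L + N'·tanφ = 36·5.1 + 102.7·tan35.8° = 183.6 + 74.0 = 257.6 kN/m
FS = R / T = 257.6 / 68.5 = 3.760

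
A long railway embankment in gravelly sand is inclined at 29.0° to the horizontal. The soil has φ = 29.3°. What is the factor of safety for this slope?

FS = 1.01

For a dry cohesionless infinite slope the factor of safety is FS = tanφ / tanβ.
FS = tan29.3° / tan29.0° = 0.5612 / 0.5543 = 1.012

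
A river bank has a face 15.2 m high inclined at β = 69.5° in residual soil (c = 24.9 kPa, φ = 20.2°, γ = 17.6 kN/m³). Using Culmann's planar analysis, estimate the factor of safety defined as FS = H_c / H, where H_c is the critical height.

FS = 0.94

H_c = (4c/γ) · sinβ cosφ / [1 − cos(β − φ)]
    = (4·24.9/17.6) · sin69.5°·cos20.2° / [1 − cos49.3°]
    = 5.659 · 0.8791 / 0.3479 = 14.30 m
FS = H_c / H = 14.30 / 15.2 = 0.941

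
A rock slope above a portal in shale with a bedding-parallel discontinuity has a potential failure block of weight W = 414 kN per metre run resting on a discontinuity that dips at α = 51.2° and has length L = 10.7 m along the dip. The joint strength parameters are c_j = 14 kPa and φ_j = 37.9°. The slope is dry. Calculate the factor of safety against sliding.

Resolving the block weight along and normal to the plane and applying the Mohr–Coulomb strength on the joint:
N' = W cosα = 414·cos51.2° = 259.4 kN/m
Driving force T = W sinα = 414·sin51.2° = 322.6 kN/m
Resisting force R = c_j·L + N'·tanφ_j = 14·10.7 + 259.4·tan37.9° = 149.8 + 201.9 = 351.7 kN/m
FS = R / T = 351.7 / 322.6 = 1.090

FS = 1.09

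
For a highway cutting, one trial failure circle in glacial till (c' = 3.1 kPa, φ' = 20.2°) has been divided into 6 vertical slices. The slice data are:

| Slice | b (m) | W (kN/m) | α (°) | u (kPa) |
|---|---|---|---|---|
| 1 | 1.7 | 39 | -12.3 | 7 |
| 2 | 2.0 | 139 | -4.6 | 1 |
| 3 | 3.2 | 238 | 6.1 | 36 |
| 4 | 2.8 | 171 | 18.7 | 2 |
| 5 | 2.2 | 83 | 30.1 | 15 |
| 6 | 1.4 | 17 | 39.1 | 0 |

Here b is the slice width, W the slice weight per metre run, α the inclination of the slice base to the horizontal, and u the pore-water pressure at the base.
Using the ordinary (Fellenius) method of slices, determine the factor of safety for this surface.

Ordinary method of slices: FS = Σ[c'·Δl_i + (W_i cosα_i − u_i·Δl_i)·tanφ'] / Σ W_i sinα_i, with Δl_i = b_i / cosα_i.
Slice 1: Δl = 1.7/cos(-12.3°) = 1.740 m; N'_1 = 39·cos(-12.3°) − 7·1.740 = 25.9; c'Δl = 5.39; W sinα = -8.3
Slice 2: Δl = 2.0/cos(-4.6°) = 2.006 m; N'_2 = 139·cos(-4.6°) − 1·2.006 = 136.5; c'Δl = 6.22; W sinα = -11.1
Slice 3: Δl = 3.2/cos6.1° = 3.218 m; N'_3 = 238·cos6.1° − 36·3.218 = 120.8; c'Δl = 9.98; W sinα = 25.3
Slice 4: Δl = 2.8/cos18.7° = 2.956 m; N'_4 = 171·cos18.7° − 2·2.956 = 156.1; c'Δl = 9.16; W sinα = 54.8
Slice 5: Δl = 2.2/cos30.1° = 2.543 m; N'_5 = 83·cos30.1° − 15·2.543 = 33.7; c'Δl = 7.88; W sinα = 41.6
Slice 6: Δl = 1.4/cos39.1° = 1.804 m; N'_6 = 17·cos39.1° − 0·1.804 = 13.2; c'Δl = 5.59; W sinα = 10.7
Σc'Δl = 44.2 kN/m; ΣN' = 486.2 kN/m; ΣW sinα = 113.0 kN/m
Resisting = 44.2 + 486.2·tan20.2° = 44.2 + 178.9 = 223.1 kN/m
FS = 223.1 / 113.0 = 1.974

FS = 1.97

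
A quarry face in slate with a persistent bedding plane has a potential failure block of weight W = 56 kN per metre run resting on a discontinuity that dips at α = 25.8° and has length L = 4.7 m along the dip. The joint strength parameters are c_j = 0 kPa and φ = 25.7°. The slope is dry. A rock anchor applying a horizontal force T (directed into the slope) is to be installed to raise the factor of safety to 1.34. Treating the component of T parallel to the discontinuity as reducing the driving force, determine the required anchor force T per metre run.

Resolving forces along and normal to the sliding plane, with the horizontal anchor force T adding T·sinα to the effective normal force and T·cosα acting up the plane against the driving force:
FS = [c_jL + (W cosα + T sinα) tanφ] / [W sinα − T cosα]
Without the anchor: N' = 50.4 kN/m, driving T_d = 24.4 kN/m, resisting R = 0·4.7 + 50.4·tan25.7° = 24.3 kN/m, FS = 1.00.
Setting FS = 1.34 and solving for T:
1.34·(24.4 − T cos25.8°) = 24.3 + T sin25.8°·tan25.7°
T·(sin25.8°·tan25.7° + 1.34·cos25.8°) = 1.34·24.4 − 24.3
T·(0.4352·0.4813 + 1.34·0.9003) = 32.7 − 24.3 = 8.4
T·1.4159 = 8.4
T = 5.9 kN/m

T = 6 kN/m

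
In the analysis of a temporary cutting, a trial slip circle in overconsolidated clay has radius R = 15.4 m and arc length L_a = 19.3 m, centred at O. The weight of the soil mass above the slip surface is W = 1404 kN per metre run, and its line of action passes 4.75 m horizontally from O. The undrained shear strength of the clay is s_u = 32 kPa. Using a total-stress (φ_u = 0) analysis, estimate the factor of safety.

Taking moments about the centre O, the resisting moment is provided by the undrained shear strength acting along the arc:
M_R = s_u·L_a·R = 32·19.30·15.4 = 9511.0 kN·m/m
M_D = W·d = 1404·4.75 = 6669.0 kN·m/m
FS = M_R / M_D = 9511.0 / 6669.0 = 1.426

FS = 1.43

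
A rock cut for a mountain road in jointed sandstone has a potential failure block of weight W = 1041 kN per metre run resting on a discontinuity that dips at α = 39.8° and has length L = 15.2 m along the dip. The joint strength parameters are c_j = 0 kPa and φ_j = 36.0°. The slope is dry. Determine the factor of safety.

FS = 0.87

Resolving the block weight along and normal to the plane and applying the Mohr–Coulomb strength on the joint:
N' = W cosα = 1041·cos39.8° = 799.8 kN/m
Driving force T = W sinα = 1041·sin39.8° = 666.4 kN/m
Resisting force R = c_j·L + N'·tanφ_j = 0·15.2 + 799.8·tan36.0° = 0.0 + 581.1 = 581.1 kN/m
FS = R / T = 581.1 / 666.4 = 0.872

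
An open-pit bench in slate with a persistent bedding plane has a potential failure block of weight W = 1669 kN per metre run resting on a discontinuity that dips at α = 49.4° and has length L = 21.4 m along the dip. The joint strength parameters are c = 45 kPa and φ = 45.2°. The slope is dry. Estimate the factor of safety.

Resolving the block weight along and normal to the plane and applying the Mohr–Coulomb strength on the joint:
N' = W cosα = 1669·cos49.4° = 1086.1 kN/m
Driving force T = W sinα = 1669·sin49.4° = 1267.2 kN/m
Resisting force R = c·L + N'·tanφ = 45·21.4 + 1086.1·tan45.2° = 963.0 + 1093.8 = 2056.8 kN/m
FS = R / T = 2056.8 / 1267.2 = 1.623

FS = 1.62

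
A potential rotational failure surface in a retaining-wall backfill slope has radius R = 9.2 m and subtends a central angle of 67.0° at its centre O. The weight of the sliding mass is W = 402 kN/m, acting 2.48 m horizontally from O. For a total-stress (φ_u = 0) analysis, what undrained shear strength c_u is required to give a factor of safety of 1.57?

FS = c_u·L_a·R / (W·d), so c_u = FS·W·d / (L_a·R).
Arc length L_a = R·θ = 9.2·(67.0°·π/180) = 9.2·1.1694 = 10.76 m
c_u = 1.57·402·2.48 / (10.76·9.2) = 1565.2 / 98.98 = 15.81 kPa

c_u = 15.8 kPa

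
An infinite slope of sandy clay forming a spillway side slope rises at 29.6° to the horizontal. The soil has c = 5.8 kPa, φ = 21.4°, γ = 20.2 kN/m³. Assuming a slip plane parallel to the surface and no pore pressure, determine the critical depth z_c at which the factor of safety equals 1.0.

z_c = 2.16 m

Setting FS = 1.00 in FS = [c + γz cos²β tanφ] / [γz sinβ cosβ] and solving for z:
z = c / [γ cosβ (FS·sinβ − cosβ·tanφ)]
  = 5.8 / [20.2·cos29.6°·(1.00·sin29.6° − cos29.6°·tan21.4°)]
  = 5.8 / [20.2·0.8695·(1.00·0.4939 − 0.8695·0.3919)]
  = 5.8 / 2.6906 = 2.156 m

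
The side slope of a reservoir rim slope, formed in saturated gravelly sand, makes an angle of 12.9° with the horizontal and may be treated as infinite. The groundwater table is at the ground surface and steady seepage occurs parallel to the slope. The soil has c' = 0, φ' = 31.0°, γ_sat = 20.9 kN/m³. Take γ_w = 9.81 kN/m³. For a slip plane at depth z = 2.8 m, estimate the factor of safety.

FS = 1.39

With seepage parallel to the slope and the water table at the surface, the effective normal stress on the slip plane uses the buoyant unit weight γ' = γ_sat − γ_w while the driving shear stress uses γ_sat:
FS = [c' + γ' z cos²β tanφ'] / [γ_sat z sinβ cosβ]
(For c' = 0 this reduces to FS = (γ'/γ_sat)·tanφ'/tanβ.)
γ' = 20.9 − 9.81 = 11.09 kN/m³
Numerator = 0.0 + 11.09·2.8·cos²12.9°·tan31.0° = 0.0 + 11.09·2.8·0.9502·0.6009 = 17.728 kPa
Denominator = 20.9·2.8·sin12.9°·cos12.9° = 20.9·2.8·0.2233·0.9748 = 12.735 kPa
FS = 17.728 / 12.735 = 1.392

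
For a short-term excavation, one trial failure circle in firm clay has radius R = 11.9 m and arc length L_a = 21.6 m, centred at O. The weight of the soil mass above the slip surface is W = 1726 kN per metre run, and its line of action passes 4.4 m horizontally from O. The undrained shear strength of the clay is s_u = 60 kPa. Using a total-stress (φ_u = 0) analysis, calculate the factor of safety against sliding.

Taking moments about the centre O, the resisting moment is provided by the undrained shear strength acting along the arc:
M_R = s_u·L_a·R = 60·21.60·11.9 = 15422.4 kN·m/m
M_D = W·d = 1726·4.4 = 7594.4 kN·m/m
FS = M_R / M_D = 15422.4 / 7594.4 = 2.031

FS = 2.03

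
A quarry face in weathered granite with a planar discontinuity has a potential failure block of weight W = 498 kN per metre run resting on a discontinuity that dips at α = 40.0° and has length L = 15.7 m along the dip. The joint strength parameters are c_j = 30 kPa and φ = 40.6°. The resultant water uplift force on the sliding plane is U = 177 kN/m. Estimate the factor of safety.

FS = 2.02

Resolving the block weight along and normal to the plane and applying the Mohr–Coulomb strength on the joint:
N' = W cosα − U = 498·cos40.0° − 177 = 204.5 kN/m
Driving force T = W sinα = 498·sin40.0° = 320.1 kN/m
Resisting force R = c_j·L + N'·tanφ = 30·15.7 + 204.5·tan40.6° = 471.0 + 175.3 = 646.3 kN/m
FS = R / T = 646.3 / 320.1 = 2.019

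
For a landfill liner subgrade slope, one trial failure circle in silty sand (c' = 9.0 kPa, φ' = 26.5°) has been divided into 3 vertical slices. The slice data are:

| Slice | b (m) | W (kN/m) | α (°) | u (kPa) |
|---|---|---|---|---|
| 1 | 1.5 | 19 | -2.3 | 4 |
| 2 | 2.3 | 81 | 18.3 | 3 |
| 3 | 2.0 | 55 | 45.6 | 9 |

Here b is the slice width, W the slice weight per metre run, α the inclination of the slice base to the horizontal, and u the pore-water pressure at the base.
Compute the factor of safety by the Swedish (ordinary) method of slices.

FS = 1.70

Ordinary method of slices: FS = Σ[c'·Δl_i + (W_i cosα_i − u_i·Δl_i)·tanφ'] / Σ W_i sinα_i, with Δl_i = b_i / cosα_i.
Slice 1: Δl = 1.5/cos(-2.3°) = 1.501 m; N'_1 = 19·cos(-2.3°) − 4·1.501 = 13.0; c'Δl = 13.51; W sinα = -0.8
Slice 2: Δl = 2.3/cos18.3° = 2.423 m; N'_2 = 81·cos18.3° − 3·2.423 = 69.6; c'Δl = 21.80; W sinα = 25.4
Slice 3: Δl = 2.0/cos45.6° = 2.859 m; N'_3 = 55·cos45.6° − 9·2.859 = 12.8; c'Δl = 25.73; W sinα = 39.3
Σc'Δl = 61.0 kN/m; ΣN' = 95.4 kN/m; ΣW sinα = 64.0 kN/m
Resisting = 61.0 + 95.4·tan26.5° = 61.0 + 47.6 = 108.6 kN/m
FS = 108.6 / 64.0 = 1.698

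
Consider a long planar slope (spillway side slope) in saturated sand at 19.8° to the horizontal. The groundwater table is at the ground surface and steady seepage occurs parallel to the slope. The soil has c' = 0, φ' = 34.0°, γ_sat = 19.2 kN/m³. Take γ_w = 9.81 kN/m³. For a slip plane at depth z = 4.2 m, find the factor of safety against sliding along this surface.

With seepage parallel to the slope and the water table at the surface, the effective normal stress on the slip plane uses the buoyant unit weight γ' = γ_sat − γ_w while the driving shear stress uses γ_sat:
FS = [c' + γ' z cos²β tanφ'] / [γ_sat z sinβ cosβ]
(For c' = 0 this reduces to FS = (γ'/γ_sat)·tanφ'/tanβ.)
γ' = 19.2 − 9.81 = 9.39 kN/m³
Numerator = 0.0 + 9.39·4.2·cos²19.8°·tan34.0° = 0.0 + 9.39·4.2·0.8853·0.6745 = 23.549 kPa
Denominator = 19.2·4.2·sin19.8°·cos19.8° = 19.2·4.2·0.3387·0.9409 = 25.701 kPa
FS = 23.549 / 25.701 = 0.916

FS = 0.92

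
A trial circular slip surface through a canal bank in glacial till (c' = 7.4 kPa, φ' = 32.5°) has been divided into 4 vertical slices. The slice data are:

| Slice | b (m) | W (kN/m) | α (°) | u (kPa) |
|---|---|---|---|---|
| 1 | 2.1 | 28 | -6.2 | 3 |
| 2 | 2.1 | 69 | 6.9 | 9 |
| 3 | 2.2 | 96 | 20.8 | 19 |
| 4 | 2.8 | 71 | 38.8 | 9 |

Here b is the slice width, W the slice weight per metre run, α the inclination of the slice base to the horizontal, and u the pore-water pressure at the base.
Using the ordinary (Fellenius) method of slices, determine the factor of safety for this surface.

Ordinary method of slices: FS = Σ[c'·Δl_i + (W_i cosα_i − u_i·Δl_i)·tanφ'] / Σ W_i sinα_i, with Δl_i = b_i / cosα_i.
Slice 1: Δl = 2.1/cos(-6.2°) = 2.112 m; N'_1 = 28·cos(-6.2°) − 3·2.112 = 21.5; c'Δl = 15.63; W sinα = -3.0
Slice 2: Δl = 2.1/cos6.9° = 2.115 m; N'_2 = 69·cos6.9° − 9·2.115 = 49.5; c'Δl = 15.65; W sinα = 8.3
Slice 3: Δl = 2.2/cos20.8° = 2.353 m; N'_3 = 96·cos20.8° − 19·2.353 = 45.0; c'Δl = 17.42; W sinα = 34.1
Slice 4: Δl = 2.8/cos38.8° = 3.593 m; N'_4 = 71·cos38.8° − 9·3.593 = 23.0; c'Δl = 26.59; W sinα = 44.5
Σc'Δl = 75.3 kN/m; ΣN' = 139.0 kN/m; ΣW sinα = 83.8 kN/m
Resisting = 75.3 + 139.0·tan32.5° = 75.3 + 88.5 = 163.8 kN/m
FS = 163.8 / 83.8 = 1.954

FS = 1.95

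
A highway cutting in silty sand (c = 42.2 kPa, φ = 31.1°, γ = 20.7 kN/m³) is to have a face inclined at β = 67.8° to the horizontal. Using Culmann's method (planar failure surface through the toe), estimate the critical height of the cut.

H_c = 32.61 m

Culmann's analysis gives the critical failure plane at α_cr = (β + φ)/2 = (67.8 + 31.1)/2 = 49.5°, and the critical height
H_c = (4c/γ) · sinβ cosφ / [1 − cos(β − φ)]
    = (4·42.2/20.7) · sin67.8°·cos31.1° / [1 − cos(36.7°)]
    = 8.155 · 0.9259·0.8563 / [1 − 0.8018]
    = 8.155 · 0.7928 / 0.1982
    = 32.61 m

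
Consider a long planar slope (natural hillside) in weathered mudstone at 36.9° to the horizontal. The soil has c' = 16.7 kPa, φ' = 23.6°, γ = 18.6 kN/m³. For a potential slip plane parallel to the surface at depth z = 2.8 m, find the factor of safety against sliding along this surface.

FS = 1.25

For an infinite slope with a slip plane parallel to the surface (no pore pressure): FS = [c' + γz cos²β tanφ'] / [γz sinβ cosβ].
γz = 18.6·2.8 = 52.08 kN/m²
Numerator = 16.7 + 52.08·cos²36.9°·tan23.6° = 16.7 + 52.08·0.6395·0.4369 = 31.251 kPa
Denominator = 52.08·sin36.9°·cos36.9° = 52.08·0.6004·0.7997 = 25.006 kPa
FS = 31.251 / 25.006 = 1.250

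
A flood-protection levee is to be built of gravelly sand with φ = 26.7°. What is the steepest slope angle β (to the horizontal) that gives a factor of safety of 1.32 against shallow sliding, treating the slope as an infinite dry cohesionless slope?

β = 20.9°

For an infinite dry cohesionless slope FS = tanφ/tanβ, so tanβ = tanφ / FS.
tanβ = tan26.7° / 1.32 = 0.5029 / 1.32 = 0.3810
β = arctan(0.3810) = 20.86°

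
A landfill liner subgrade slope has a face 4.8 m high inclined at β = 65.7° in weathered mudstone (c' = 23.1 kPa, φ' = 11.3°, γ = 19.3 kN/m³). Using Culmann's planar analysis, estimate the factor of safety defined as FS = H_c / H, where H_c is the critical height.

FS = 2.13

H_c = (4c'/γ) · sinβ cosφ' / [1 − cos(β − φ')]
    = (4·23.1/19.3) · sin65.7°·cos11.3° / [1 − cos54.4°]
    = 4.788 · 0.8937 / 0.4179 = 10.24 m
FS = H_c / H = 10.24 / 4.8 = 2.133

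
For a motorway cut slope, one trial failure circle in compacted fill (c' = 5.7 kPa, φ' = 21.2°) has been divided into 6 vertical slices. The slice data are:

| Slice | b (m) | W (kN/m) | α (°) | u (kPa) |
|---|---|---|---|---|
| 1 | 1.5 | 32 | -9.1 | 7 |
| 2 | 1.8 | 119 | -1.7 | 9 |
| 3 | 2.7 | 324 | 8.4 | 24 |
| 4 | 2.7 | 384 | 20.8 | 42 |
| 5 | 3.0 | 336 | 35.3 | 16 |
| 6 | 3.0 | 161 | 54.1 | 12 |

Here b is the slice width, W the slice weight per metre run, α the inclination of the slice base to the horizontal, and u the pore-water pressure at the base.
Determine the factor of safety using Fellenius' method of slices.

Ordinary method of slices: FS = Σ[c'·Δl_i + (W_i cosα_i − u_i·Δl_i)·tanφ'] / Σ W_i sinα_i, with Δl_i = b_i / cosα_i.
Slice 1: Δl = 1.5/cos(-9.1°) = 1.519 m; N'_1 = 32·cos(-9.1°) − 7·1.519 = 21.0; c'Δl = 8.66; W sinα = -5.1
Slice 2: Δl = 1.8/cos(-1.7°) = 1.801 m; N'_2 = 119·cos(-1.7°) − 9·1.801 = 102.7; c'Δl = 10.26; W sinα = -3.5
Slice 3: Δl = 2.7/cos8.4° = 2.729 m; N'_3 = 324·cos8.4° − 24·2.729 = 255.0; c'Δl = 15.56; W sinα = 47.3
Slice 4: Δl = 2.7/cos20.8° = 2.888 m; N'_4 = 384·cos20.8° − 42·2.888 = 237.7; c'Δl = 16.46; W sinα = 136.4
Slice 5: Δl = 3.0/cos35.3° = 3.676 m; N'_5 = 336·cos35.3° − 16·3.676 = 215.4; c'Δl = 20.95; W sinα = 194.2
Slice 6: Δl = 3.0/cos54.1° = 5.116 m; N'_6 = 161·cos54.1° − 12·5.116 = 33.0; c'Δl = 29.16; W sinα = 130.4
Σc'Δl = 101.1 kN/m; ΣN' = 864.8 kN/m; ΣW sinα = 499.7 kN/m
Resisting = 101.1 + 864.8·tan21.2° = 101.1 + 335.4 = 436.5 kN/m
FS = 436.5 / 499.7 = 0.874

FS = 0.87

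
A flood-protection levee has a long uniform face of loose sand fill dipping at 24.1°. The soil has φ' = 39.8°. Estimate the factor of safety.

For a dry cohesionless infinite slope the factor of safety is FS = tanφ' / tanβ.
FS = tan39.8° / tan24.1° = 0.8332 / 0.4473 = 1.863

FS = 1.86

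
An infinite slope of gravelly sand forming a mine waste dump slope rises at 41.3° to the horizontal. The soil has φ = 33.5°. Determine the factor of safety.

FS = 0.75

For a dry cohesionless infinite slope the factor of safety is FS = tanφ / tanβ.
FS = tan33.5° / tan41.3° = 0.6619 / 0.8785 = 0.753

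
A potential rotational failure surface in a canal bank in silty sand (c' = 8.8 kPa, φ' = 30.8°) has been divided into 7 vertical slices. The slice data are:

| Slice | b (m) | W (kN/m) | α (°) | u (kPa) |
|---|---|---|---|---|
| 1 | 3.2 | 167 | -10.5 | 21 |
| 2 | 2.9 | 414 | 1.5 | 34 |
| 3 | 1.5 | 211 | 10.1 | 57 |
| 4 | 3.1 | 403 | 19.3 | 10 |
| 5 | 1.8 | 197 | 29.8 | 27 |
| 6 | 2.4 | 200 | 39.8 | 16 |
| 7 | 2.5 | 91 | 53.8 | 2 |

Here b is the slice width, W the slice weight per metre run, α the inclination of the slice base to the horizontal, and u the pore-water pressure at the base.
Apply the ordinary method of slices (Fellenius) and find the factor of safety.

FS = 1.91

Ordinary method of slices: FS = Σ[c'·Δl_i + (W_i cosα_i − u_i·Δl_i)·tanφ'] / Σ W_i sinα_i, with Δl_i = b_i / cosα_i.
Slice 1: Δl = 3.2/cos(-10.5°) = 3.254 m; N'_1 = 167·cos(-10.5°) − 21·3.254 = 95.9; c'Δl = 28.64; W sinα = -30.4
Slice 2: Δl = 2.9/cos1.5° = 2.901 m; N'_2 = 414·cos1.5° − 34·2.901 = 315.2; c'Δl = 25.53; W sinα = 10.8
Slice 3: Δl = 1.5/cos10.1° = 1.524 m; N'_3 = 211·cos10.1° − 57·1.524 = 120.9; c'Δl = 13.41; W sinα = 37.0
Slice 4: Δl = 3.1/cos19.3° = 3.285 m; N'_4 = 403·cos19.3° − 10·3.285 = 347.5; c'Δl = 28.90; W sinα = 133.2
Slice 5: Δl = 1.8/cos29.8° = 2.074 m; N'_5 = 197·cos29.8° − 27·2.074 = 114.9; c'Δl = 18.25; W sinα = 97.9
Slice 6: Δl = 2.4/cos39.8° = 3.124 m; N'_6 = 200·cos39.8° − 16·3.124 = 103.7; c'Δl = 27.49; W sinα = 128.0
Slice 7: Δl = 2.5/cos53.8° = 4.233 m; N'_7 = 91·cos53.8° − 2·4.233 = 45.3; c'Δl = 37.25; W sinα = 73.4
Σc'Δl = 179.5 kN/m; ΣN' = 1143.4 kN/m; ΣW sinα = 450.0 kN/m
Resisting = 179.5 + 1143.4·tan30.8° = 179.5 + 681.6 = 861.1 kN/m
FS = 861.1 / 450.0 = 1.914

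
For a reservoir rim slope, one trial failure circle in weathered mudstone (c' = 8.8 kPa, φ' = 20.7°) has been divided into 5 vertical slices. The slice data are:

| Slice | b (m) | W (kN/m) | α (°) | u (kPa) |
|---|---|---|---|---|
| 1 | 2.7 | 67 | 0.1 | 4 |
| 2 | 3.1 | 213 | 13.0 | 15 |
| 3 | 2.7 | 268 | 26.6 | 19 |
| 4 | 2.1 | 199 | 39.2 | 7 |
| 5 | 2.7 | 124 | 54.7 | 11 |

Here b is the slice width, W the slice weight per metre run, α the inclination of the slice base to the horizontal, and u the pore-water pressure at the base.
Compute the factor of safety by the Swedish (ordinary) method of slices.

FS = 0.89

Ordinary method of slices: FS = Σ[c'·Δl_i + (W_i cosα_i − u_i·Δl_i)·tanφ'] / Σ W_i sinα_i, with Δl_i = b_i / cosα_i.
Slice 1: Δl = 2.7/cos0.1° = 2.700 m; N'_1 = 67·cos0.1° − 4·2.700 = 56.2; c'Δl = 23.76; W sinα = 0.1
Slice 2: Δl = 3.1/cos13.0° = 3.182 m; N'_2 = 213·cos13.0° − 15·3.182 = 159.8; c'Δl = 28.00; W sinα = 47.9
Slice 3: Δl = 2.7/cos26.6° = 3.020 m; N'_3 = 268·cos26.6° − 19·3.020 = 182.3; c'Δl = 26.57; W sinα = 120.0
Slice 4: Δl = 2.1/cos39.2° = 2.710 m; N'_4 = 199·cos39.2° − 7·2.710 = 135.2; c'Δl = 23.85; W sinα = 125.8
Slice 5: Δl = 2.7/cos54.7° = 4.672 m; N'_5 = 124·cos54.7° − 11·4.672 = 20.3; c'Δl = 41.12; W sinα = 101.2
Σc'Δl = 143.3 kN/m; ΣN' = 553.8 kN/m; ΣW sinα = 395.0 kN/m
Resisting = 143.3 + 553.8·tan20.7° = 143.3 + 209.3 = 352.6 kN/m
FS = 352.6 / 395.0 = 0.893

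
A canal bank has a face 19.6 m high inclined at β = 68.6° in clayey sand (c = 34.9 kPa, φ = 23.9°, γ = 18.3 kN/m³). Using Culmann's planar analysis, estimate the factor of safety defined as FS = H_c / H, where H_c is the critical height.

FS = 1.15

H_c = (4c/γ) · sinβ cosφ / [1 − cos(β − φ)]
    = (4·34.9/18.3) · sin68.6°·cos23.9° / [1 − cos44.7°]
    = 7.628 · 0.8512 / 0.2892 = 22.45 m
FS = H_c / H = 22.45 / 19.6 = 1.146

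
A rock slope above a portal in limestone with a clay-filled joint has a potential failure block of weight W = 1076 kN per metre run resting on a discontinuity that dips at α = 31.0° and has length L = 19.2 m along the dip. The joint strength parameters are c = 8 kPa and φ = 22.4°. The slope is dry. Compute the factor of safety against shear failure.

Resolving the block weight along and normal to the plane and applying the Mohr–Coulomb strength on the joint:
N' = W cosα = 1076·cos31.0° = 922.3 kN/m
Driving force T = W sinα = 1076·sin31.0° = 554.2 kN/m
Resisting force R = c·L + N'·tanφ = 8·19.2 + 922.3·tan22.4° = 153.6 + 380.1 = 533.7 kN/m
FS = R / T = 533.7 / 554.2 = 0.963

FS = 0.96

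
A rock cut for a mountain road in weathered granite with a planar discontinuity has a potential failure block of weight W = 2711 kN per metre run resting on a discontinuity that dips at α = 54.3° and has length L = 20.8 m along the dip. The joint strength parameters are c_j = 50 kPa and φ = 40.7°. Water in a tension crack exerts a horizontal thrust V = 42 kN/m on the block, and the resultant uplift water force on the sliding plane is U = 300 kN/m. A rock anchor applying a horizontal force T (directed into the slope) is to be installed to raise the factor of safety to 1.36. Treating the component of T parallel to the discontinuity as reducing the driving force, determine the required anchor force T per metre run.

T = 613 kN/m

Resolving forces along and normal to the sliding plane, with the horizontal anchor force T adding T·sinα to the effective normal force and T·cosα acting up the plane against the driving force:
FS = [c_jL + (W cosα − U − V sinα + T sinα) tanφ] / [W sinα + V cosα − T cosα]
Without the anchor: N' = 1247.9 kN/m, driving T_d = 2226.1 kN/m, resisting R = 50·20.8 + 1247.9·tan40.7° = 2113.3 kN/m, FS = 0.95.
Setting FS = 1.36 and solving for T:
1.36·(2226.1 − T cos54.3°) = 2113.3 + T sin54.3°·tan40.7°
T·(sin54.3°·tan40.7° + 1.36·cos54.3°) = 1.36·2226.1 − 2113.3
T·(0.8121·0.8601 + 1.36·0.5835) = 3027.5 − 2113.3 = 914.1
T·1.4921 = 914.1
T = 612.6 kN/m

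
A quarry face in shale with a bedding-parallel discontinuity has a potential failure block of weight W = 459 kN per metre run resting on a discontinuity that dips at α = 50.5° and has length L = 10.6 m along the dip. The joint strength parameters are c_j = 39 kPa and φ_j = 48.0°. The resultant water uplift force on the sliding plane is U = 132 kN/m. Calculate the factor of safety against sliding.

FS = 1.67

Resolving the block weight along and normal to the plane and applying the Mohr–Coulomb strength on the joint:
N' = W cosα − U = 459·cos50.5° − 132 = 160.0 kN/m
Driving force T = W sinα = 459·sin50.5° = 354.2 kN/m
Resisting force R = c_j·L + N'·tanφ_j = 39·10.6 + 160.0·tan48.0° = 413.4 + 177.7 = 591.1 kN/m
FS = R / T = 591.1 / 354.2 = 1.669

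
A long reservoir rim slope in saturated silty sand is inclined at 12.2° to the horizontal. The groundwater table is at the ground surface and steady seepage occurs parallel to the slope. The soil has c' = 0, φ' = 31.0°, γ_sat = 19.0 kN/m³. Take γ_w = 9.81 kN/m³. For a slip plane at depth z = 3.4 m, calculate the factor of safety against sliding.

FS = 1.34

With seepage parallel to the slope and the water table at the surface, the effective normal stress on the slip plane uses the buoyant unit weight γ' = γ_sat − γ_w while the driving shear stress uses γ_sat:
FS = [c' + γ' z cos²β tanφ'] / [γ_sat z sinβ cosβ]
(For c' = 0 this reduces to FS = (γ'/γ_sat)·tanφ'/tanβ.)
γ' = 19.0 − 9.81 = 9.19 kN/m³
Numerator = 0.0 + 9.19·3.4·cos²12.2°·tan31.0° = 0.0 + 9.19·3.4·0.9553·0.6009 = 17.936 kPa
Denominator = 19.0·3.4·sin12.2°·cos12.2° = 19.0·3.4·0.2113·0.9774 = 13.343 kPa
FS = 17.936 / 13.343 = 1.344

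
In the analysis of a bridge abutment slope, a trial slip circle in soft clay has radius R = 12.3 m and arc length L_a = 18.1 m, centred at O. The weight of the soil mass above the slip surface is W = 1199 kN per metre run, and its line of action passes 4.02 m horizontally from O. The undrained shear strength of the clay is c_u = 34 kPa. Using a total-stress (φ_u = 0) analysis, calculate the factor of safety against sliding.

FS = 1.57

Taking moments about the centre O, the resisting moment is provided by the undrained shear strength acting along the arc:
M_R = c_u·L_a·R = 34·18.10·12.3 = 7569.4 kN·m/m
M_D = W·d = 1199·4.02 = 4820.0 kN·m/m
FS = M_R / M_D = 7569.4 / 4820.0 = 1.570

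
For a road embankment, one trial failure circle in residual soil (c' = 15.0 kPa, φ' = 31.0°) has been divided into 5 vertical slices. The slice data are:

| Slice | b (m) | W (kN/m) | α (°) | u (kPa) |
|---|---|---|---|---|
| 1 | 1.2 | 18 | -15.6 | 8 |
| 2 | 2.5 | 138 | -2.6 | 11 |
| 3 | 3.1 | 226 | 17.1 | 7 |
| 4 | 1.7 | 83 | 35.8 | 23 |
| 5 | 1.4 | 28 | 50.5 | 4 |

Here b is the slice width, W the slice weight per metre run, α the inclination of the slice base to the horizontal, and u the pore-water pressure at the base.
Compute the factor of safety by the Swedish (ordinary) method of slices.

Ordinary method of slices: FS = Σ[c'·Δl_i + (W_i cosα_i − u_i·Δl_i)·tanφ'] / Σ W_i sinα_i, with Δl_i = b_i / cosα_i.
Slice 1: Δl = 1.2/cos(-15.6°) = 1.246 m; N'_1 = 18·cos(-15.6°) − 8·1.246 = 7.4; c'Δl = 18.69; W sinα = -4.8
Slice 2: Δl = 2.5/cos(-2.6°) = 2.503 m; N'_2 = 138·cos(-2.6°) − 11·2.503 = 110.3; c'Δl = 37.54; W sinα = -6.3
Slice 3: Δl = 3.1/cos17.1° = 3.243 m; N'_3 = 226·cos17.1° − 7·3.243 = 193.3; c'Δl = 48.65; W sinα = 66.5
Slice 4: Δl = 1.7/cos35.8° = 2.096 m; N'_4 = 83·cos35.8° − 23·2.096 = 19.1; c'Δl = 31.44; W sinα = 48.6
Slice 5: Δl = 1.4/cos50.5° = 2.201 m; N'_5 = 28·cos50.5° − 4·2.201 = 9.0; c'Δl = 33.01; W sinα = 21.6
Σc'Δl = 169.3 kN/m; ΣN' = 339.1 kN/m; ΣW sinα = 125.5 kN/m
Resisting = 169.3 + 339.1·tan31.0° = 169.3 + 203.8 = 373.1 kN/m
FS = 373.1 / 125.5 = 2.973

FS = 2.97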